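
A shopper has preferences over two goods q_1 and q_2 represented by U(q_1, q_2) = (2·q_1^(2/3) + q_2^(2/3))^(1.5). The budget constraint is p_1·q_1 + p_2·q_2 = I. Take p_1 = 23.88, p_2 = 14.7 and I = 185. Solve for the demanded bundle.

MRS = MU_q_1/MU_q_2 = 2·(q_2/q_1)^(1/3). Set equal to p_1/p_2.
Solve for the ratio: q_2/q_1 = [(1/2)·p_1/p_2]^(3).
With the ratio pinned down, the budget gives q_1* = I/(p_1 + p_2·(q_2/q_1)) and q_2* = (q_2/q_1)·q_1*.
Numerically q_2/q_1 = 0.535872, so q_1* = 185/(23.88 + 14.7·0.535872) = 5.8254 and q_2* = 0.535872·5.8254 = 3.1217.

q_1* = 5.8254, q_2* = 3.1217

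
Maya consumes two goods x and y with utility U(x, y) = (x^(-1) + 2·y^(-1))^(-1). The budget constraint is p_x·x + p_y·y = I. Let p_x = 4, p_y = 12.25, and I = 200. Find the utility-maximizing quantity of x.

x* = 14.389

MRS = MU_x/MU_y = (1/2)·(y/x)^(2). Set equal to p_x/p_y.
Hence y/x = (2·p_x/p_y)^(1/(2)), i.e. raised to the 0.5 power.
With the ratio pinned down, the budget gives x* = I/(p_x + p_y·(y/x)) and y* = (y/x)·x*.
Numerically y/x = 0.808122, so x* = 200/(4 + 12.25·0.808122) = 14.389.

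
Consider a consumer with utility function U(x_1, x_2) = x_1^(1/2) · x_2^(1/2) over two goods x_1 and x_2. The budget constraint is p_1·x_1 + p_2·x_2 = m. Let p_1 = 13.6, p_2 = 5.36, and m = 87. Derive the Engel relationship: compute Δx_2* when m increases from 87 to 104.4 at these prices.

The MRS is x_2/x_1. Set MRS = p_1/p_2.
So 0.5·p_2·x_2 = 0.5·p_1·x_1; combined with the budget, a share 0.5 of income goes to x_1.
Demand: x_1*(p_1,p_2,m) = 0.5·m/p_1 and x_2* = 0.5·m/p_2.
At p_1=13.6, p_2=5.36, m=87: x_2* = 0.5·87/5.36 = 8.1157.
At m' = 104.4: x_2* = 9.7388. Change: 9.7388 − 8.1157 = 1.6231.

Δx_2* = 1.6231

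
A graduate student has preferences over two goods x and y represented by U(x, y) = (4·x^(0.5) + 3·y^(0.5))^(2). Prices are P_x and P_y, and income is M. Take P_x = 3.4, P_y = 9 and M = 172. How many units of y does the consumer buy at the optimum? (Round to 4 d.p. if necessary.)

y* = 3.3494

From the CES first-order condition, (4/3)·(y/x)^(0.5) = P_x/P_y.
Hence y/x = ((3/4)·P_x/P_y)^(1/(0.5)), i.e. raised to the 2 power.
Substitute y = (y/x)·x into the budget: x* = M/(P_x + P_y·(y/x)).
Numerically y/x = 0.080278, so x* = 172/(3.4 + 9·0.080278) = 41.7223 and y* = 0.080278·41.7223 = 3.3494.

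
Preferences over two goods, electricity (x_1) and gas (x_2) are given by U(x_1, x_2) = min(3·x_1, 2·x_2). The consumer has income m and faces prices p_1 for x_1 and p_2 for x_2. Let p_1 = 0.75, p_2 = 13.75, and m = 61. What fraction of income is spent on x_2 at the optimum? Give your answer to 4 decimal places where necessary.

Leontief preferences: the optimum is at the kink where x_1/2 = x_2/3, i.e. x_2 = (3/2)·x_1.
Budget: p_1·x_1 + p_2·(3/2)·x_1 = m, so (2·p_1 + 3·p_2)·x_1 = 2·m.
Demand: x_1*(p_1,p_2,m) = 2·m/(2·p_1 + 3·p_2), x_2* = 3·m/(2·p_1 + 3·p_2).
Here 2·0.75 + 3·13.75 = 42.75, giving x_1* = 2.8538 and x_2* = 4.2807.
Expenditure on x_2: 13.75·4.2807 = 58.8596; share = 0.9649.

share on x_2 = 0.9649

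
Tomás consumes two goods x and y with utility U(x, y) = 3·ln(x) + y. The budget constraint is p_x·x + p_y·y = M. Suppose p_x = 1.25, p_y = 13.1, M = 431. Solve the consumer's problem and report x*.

MU_x = 3/x, MU_y = 1. Tangency: 3/x = p_x/p_y.
So x*(p_x,p_y) = 3·p_y/p_x, independent of income; and y* = (M − 3·p_y)/p_y.
At the given prices: x* = 3·13.1/1.25 = 31.44.

x* = 31.44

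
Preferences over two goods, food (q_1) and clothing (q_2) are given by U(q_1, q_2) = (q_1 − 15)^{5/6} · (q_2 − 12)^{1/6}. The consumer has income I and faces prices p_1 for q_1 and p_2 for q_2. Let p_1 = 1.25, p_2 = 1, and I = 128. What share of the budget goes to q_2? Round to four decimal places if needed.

share on q_2 = 0.2204

This is Cobb-Douglas in (q_1−15, q_2−12): tangency gives 5/6·p_2·(q_2−12) = 1/6·p_1·(q_1−15).
Substituting into the budget: q_1* = 15 + 5/6·(I − 15·p_1 − 12·p_2)/p_1, and q_2* = 12 + 1/6·(…)/p_2.
Discretionary income = 128 − 15·1.25 − 12·1 = 97.25; q_1* = 15 + 5/6·97.25/1.25 = 79.8333; q_2* = 12 + 1/6·97.25/1 = 28.2083.
Expenditure on q_2: 1·28.2083 = 28.2083; share = 0.2204.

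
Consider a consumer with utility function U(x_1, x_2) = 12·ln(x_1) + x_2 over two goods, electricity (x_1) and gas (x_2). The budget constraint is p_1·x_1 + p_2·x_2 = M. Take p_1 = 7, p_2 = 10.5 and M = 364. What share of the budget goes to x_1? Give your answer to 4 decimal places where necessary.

share on x_1 = 0.3462

Set MRS = p_1/p_2: (12/x_1)/1 = p_1/p_2.
So x_1*(p_1,p_2) = 12·p_2/p_1, independent of income; and x_2* = (M − 12·p_2)/p_2.
At the given prices: x_1* = 12·10.5/7 = 18, and x_2* = 22.6667.
Expenditure on x_1: 7·18 = 126; share = 0.3462.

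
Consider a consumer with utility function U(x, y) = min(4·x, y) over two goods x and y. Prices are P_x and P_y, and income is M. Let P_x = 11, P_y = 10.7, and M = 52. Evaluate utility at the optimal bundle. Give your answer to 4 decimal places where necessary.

Leontief preferences: the optimum is at the kink where x/1 = y/4, i.e. y = 4·x.
Budget: P_x·x + P_y·4·x = M, so (P_x + 4·P_y)·x = M.
Demand: x*(P_x,P_y,M) = M/(P_x + 4·P_y), y* = 4·M/(P_x + 4·P_y).
Here 11 + 4·10.7 = 53.8, giving x* = 0.9665 and y* = 3.8662.
Utility at the optimum: U(0.9665, 3.8662) = 3.8662.

V = 3.8662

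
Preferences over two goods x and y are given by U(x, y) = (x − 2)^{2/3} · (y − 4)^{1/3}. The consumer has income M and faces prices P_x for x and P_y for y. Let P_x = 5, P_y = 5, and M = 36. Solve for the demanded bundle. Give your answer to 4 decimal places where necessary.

MRS = 2·(y−4)/(x−2). Tangency with P_x/P_y gives y−4 = (1/2)·(P_x/P_y)·(x−2).
Substituting into the budget: x* = 2 + 2/3·(M − 2·P_x − 4·P_y)/P_x, and y* = 4 + 1/3·(…)/P_y.
Discretionary income = 36 − 2·5 − 4·5 = 6; x* = 2 + 2/3·6/5 = 2.8; y* = 4 + 1/3·6/5 = 4.4.

x* = 2.8, y* = 4.4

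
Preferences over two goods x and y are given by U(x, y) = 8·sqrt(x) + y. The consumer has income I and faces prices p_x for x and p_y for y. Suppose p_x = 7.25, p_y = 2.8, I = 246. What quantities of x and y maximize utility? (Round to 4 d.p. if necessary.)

x* = 2.3865, y* = 81.6778

MU_x = 4/√x, MU_y = 1. Tangency: 4/√x = p_x/p_y.
Thus x* = (4·p_y/p_x)² — independent of I — with the rest of income spent on y.
Plugging in: x* = (4·2.8/7.25)² = 2.3865, y* = 81.6778.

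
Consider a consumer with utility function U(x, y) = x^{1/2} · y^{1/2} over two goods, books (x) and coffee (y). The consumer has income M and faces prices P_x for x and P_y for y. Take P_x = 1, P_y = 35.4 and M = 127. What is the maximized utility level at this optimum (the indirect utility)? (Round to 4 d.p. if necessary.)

V = 10.6726

MU_x/MU_y = (0.5·y)/(0.5·x); tangency sets this equal to P_x/P_y.
Rearranging, P_y·y = P_x·x. Substituting into the budget gives P_x·x·(1 + 1) = M.
Demand: x*(P_x,P_y,M) = 0.5·M/P_x and y* = 0.5·M/P_y.
At P_x=1, P_y=35.4, M=127: x* = 0.5·127/1 = 63.5, y* = 1.7938.
Utility at the optimum: U(63.5, 1.7938) = 10.6726.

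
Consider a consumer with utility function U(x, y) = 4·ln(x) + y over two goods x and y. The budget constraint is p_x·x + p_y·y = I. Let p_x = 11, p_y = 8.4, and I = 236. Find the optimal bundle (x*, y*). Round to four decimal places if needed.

x* = 3.0545, y* = 24.0952

MU_x = 4/x, MU_y = 1. Tangency: 4/x = p_x/p_y.
So x*(p_x,p_y) = 4·p_y/p_x, independent of income; and y* = (I − 4·p_y)/p_y.
At the given prices: x* = 4·8.4/11 = 3.0545, and y* = 24.0952.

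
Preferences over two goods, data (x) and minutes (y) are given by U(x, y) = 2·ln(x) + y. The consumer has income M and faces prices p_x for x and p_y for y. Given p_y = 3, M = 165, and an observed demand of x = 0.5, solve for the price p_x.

p_x = 12

MU_x = 2/x, MU_y = 1. Tangency: 2/x = p_x/p_y.
So x*(p_x,p_y) = 2·p_y/p_x, independent of income; and y* = (M − 2·p_y)/p_y.
Set x* = 0.5 in the demand function and solve for p_x: p_x = 12.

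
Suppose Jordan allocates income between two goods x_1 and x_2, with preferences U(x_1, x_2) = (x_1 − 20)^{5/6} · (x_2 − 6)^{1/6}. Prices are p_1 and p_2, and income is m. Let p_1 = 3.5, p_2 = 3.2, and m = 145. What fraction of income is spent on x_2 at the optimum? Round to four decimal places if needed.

MRS = 5·(x_2−6)/(x_1−20). Tangency with p_1/p_2 gives x_2−6 = (1/5)·(p_1/p_2)·(x_1−20).
Substituting into the budget: x_1* = 20 + 5/6·(m − 20·p_1 − 6·p_2)/p_1, and x_2* = 6 + 1/6·(…)/p_2.
Discretionary income = 145 − 20·3.5 − 6·3.2 = 55.8; x_1* = 20 + 5/6·55.8/3.5 = 33.2857; x_2* = 6 + 1/6·55.8/3.2 = 8.9062.
Expenditure on x_2: 3.2·8.9062 = 28.5; share = 0.1966.

share on x_2 = 0.1966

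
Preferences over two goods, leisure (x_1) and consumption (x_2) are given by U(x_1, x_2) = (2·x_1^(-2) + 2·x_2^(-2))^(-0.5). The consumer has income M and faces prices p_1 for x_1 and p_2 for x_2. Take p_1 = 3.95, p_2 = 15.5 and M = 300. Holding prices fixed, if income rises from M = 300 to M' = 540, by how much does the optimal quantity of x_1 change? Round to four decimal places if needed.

Δx_1* = 17.4204

MRS = MU_x_1/MU_x_2 = (x_2/x_1)^(3). Set equal to p_1/p_2.
Solve for the ratio: x_2/x_1 = [p_1/p_2]^(1/3).
Substitute x_2 = (x_2/x_1)·x_1 into the budget: x_1* = M/(p_1 + p_2·(x_2/x_1)).
Numerically x_2/x_1 = 0.633999, so x_1* = 300/(3.95 + 15.5·0.633999) = 21.7755.
At M' = 540: x_1* = 39.1958. Change: 39.1958 − 21.7755 = 17.4204.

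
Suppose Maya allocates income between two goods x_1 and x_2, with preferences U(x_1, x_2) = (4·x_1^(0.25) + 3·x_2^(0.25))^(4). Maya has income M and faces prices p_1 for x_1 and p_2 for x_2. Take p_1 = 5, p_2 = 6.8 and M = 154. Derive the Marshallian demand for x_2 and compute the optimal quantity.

MU_x_1 ∝ 4·x_1^(-0.75), MU_x_2 ∝ 3·x_2^(-0.75), so MRS = (4/3)·(x_2/x_1)^(0.75) = p_1/p_2.
Hence x_2/x_1 = ((3/4)·p_1/p_2)^(1/(0.75)), i.e. raised to the 4/3 power.
With the ratio pinned down, the budget gives x_1* = M/(p_1 + p_2·(x_2/x_1)) and x_2* = (x_2/x_1)·x_1*.
Numerically x_2/x_1 = 0.452234, so x_1* = 154/(5 + 6.8·0.452234) = 19.0708 and x_2* = 0.452234·19.0708 = 8.6244.

x_2* = 8.6244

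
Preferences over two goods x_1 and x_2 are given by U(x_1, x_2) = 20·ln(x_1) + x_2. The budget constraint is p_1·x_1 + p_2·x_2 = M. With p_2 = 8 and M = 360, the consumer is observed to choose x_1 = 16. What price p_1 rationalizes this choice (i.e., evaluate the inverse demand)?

Set MRS = p_1/p_2: (20/x_1)/1 = p_1/p_2.
So x_1*(p_1,p_2) = 20·p_2/p_1, independent of income; and x_2* = (M − 20·p_2)/p_2.
Set x_1* = 16 in the demand function and solve for p_1: p_1 = 10.

p_1 = 10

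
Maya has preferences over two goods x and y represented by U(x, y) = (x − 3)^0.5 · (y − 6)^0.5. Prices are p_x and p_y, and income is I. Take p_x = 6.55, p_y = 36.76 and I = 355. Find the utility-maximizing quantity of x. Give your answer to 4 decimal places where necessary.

Discretionary income = 355 − 3·6.55 − 6·36.76 = 114.79; x* = 3 + 0.5·114.79/6.55 = 11.7626.

x* = 11.7626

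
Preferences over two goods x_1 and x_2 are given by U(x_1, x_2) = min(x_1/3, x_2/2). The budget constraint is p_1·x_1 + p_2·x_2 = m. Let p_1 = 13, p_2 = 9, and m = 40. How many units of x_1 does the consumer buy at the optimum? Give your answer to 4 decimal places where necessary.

x_1* = 2.1053

With perfect complements, no substitution: consume in ratio x_1:x_2 = 3:2.
Budget: p_1·x_1 + p_2·(2/3)·x_1 = m, so (3·p_1 + 2·p_2)·x_1 = 3·m.
Demand: x_1*(p_1,p_2,m) = 3·m/(3·p_1 + 2·p_2), x_2* = 2·m/(3·p_1 + 2·p_2).
Here 3·13 + 2·9 = 57, giving x_1* = 2.1053.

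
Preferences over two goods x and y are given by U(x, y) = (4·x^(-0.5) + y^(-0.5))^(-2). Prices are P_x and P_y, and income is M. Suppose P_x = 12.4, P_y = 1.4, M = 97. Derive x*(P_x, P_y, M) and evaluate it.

From the CES first-order condition, 4·(y/x)^(1.5) = P_x/P_y.
Hence y/x = ((1/4)·P_x/P_y)^(1/(1.5)), i.e. raised to the 2/3 power.
With the ratio pinned down, the budget gives x* = M/(P_x + P_y·(y/x)) and y* = (y/x)·x*.
Numerically y/x = 1.698853, so x* = 97/(12.4 + 1.4·1.698853) = 6.5636.

x* = 6.5636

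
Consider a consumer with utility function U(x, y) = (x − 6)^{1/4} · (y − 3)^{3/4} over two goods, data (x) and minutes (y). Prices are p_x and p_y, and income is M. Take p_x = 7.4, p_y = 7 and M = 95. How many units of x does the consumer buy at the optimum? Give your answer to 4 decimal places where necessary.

x* = 7

Let x' = x−6, y' = y−3. MRS = (1/3)·y'/x' = p_x/p_y.
After buying the subsistence bundle (6, 3), a share 0.25 of the remaining income goes to x: x* = 6 + 0.25·(M − 6p_x − 3p_y)/p_x.
Discretionary income = 95 − 6·7.4 − 3·7 = 29.6; x* = 6 + 0.25·29.6/7.4 = 7.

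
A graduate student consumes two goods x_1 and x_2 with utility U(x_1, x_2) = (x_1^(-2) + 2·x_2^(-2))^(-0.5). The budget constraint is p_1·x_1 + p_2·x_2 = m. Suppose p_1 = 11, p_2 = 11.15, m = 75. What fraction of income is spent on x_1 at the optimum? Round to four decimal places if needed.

share on x_1 = 0.4403

From the CES first-order condition, (1/2)·(x_2/x_1)^(3) = p_1/p_2.
Hence x_2/x_1 = (2·p_1/p_2)^(1/(3)), i.e. raised to the 1/3 power.
With the ratio pinned down, the budget gives x_1* = m/(p_1 + p_2·(x_2/x_1)) and x_2* = (x_2/x_1)·x_1*.
Numerically x_2/x_1 = 1.254246, so x_1* = 75/(11 + 11.15·1.254246) = 3.0018 and x_2* = 1.254246·3.0018 = 3.765.
Expenditure on x_1: 11·3.0018 = 33.02; share = 0.4403.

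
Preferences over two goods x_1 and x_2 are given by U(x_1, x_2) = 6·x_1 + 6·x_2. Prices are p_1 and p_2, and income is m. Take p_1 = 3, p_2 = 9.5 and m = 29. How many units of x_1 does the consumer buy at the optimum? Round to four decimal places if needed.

Perfect substitutes: compare marginal utility per dollar. 6/p_1 vs 6/p_2 → 2 vs 0.6316.
x_1 gives more utility per dollar, so spend all income on x_1: x_1* = m/p_1, x_2* = 0.
Numerically: x_1* = 9.6667, x_2* = 0.

x_1* = 9.6667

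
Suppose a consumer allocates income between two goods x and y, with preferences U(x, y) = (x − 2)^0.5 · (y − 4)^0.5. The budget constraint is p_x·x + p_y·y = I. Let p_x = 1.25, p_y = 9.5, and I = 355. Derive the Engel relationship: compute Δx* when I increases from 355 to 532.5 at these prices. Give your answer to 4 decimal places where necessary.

Δx* = 71

MRS = (y−4)/(x−2). Tangency with p_x/p_y gives y−4 = (p_x/p_y)·(x−2).
Substituting into the budget: x* = 2 + 0.5·(I − 2·p_x − 4·p_y)/p_x, and y* = 4 + 0.5·(…)/p_y.
Discretionary income = 355 − 2·1.25 − 4·9.5 = 314.5; x* = 2 + 0.5·314.5/1.25 = 127.8.
At I' = 532.5: x* = 198.8. Change: 198.8 − 127.8 = 71.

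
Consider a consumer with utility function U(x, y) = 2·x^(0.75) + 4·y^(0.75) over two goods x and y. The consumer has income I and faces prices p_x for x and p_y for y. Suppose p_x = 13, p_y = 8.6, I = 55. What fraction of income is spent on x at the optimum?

share on x = 0.0178

MRS = MU_x/MU_y = (1/2)·(y/x)^(0.25). Set equal to p_x/p_y.
Hence y/x = (2·p_x/p_y)^(1/(0.25)), i.e. raised to the 4 power.
With the ratio pinned down, the budget gives x* = I/(p_x + p_y·(y/x)) and y* = (y/x)·x*.
Numerically y/x = 83.540984, so x* = 55/(13 + 8.6·83.540984) = 0.0752 and y* = 83.540984·0.0752 = 6.2817.
Expenditure on x: 13·0.0752 = 0.9775; share = 0.0178.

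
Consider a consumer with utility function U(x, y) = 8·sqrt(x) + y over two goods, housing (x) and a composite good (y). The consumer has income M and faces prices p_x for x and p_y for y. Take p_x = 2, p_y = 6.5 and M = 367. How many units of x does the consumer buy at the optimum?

MU_x = 4/√x, MU_y = 1. Tangency: 4/√x = p_x/p_y.
Thus x* = (4·p_y/p_x)² — independent of M — with the rest of income spent on y.
Plugging in: x* = (4·6.5/2)² = 169.

x* = 169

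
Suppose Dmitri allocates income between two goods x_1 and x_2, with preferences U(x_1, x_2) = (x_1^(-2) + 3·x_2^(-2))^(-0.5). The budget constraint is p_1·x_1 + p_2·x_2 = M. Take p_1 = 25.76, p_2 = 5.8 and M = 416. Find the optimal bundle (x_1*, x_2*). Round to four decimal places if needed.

With the ratio pinned down, the budget gives x_1* = M/(p_1 + p_2·(x_2/x_1)) and x_2* = (x_2/x_1)·x_1*.
Numerically x_2/x_1 = 2.370717, so x_1* = 416/(25.76 + 5.8·2.370717) = 10.5289 and x_2* = 2.370717·10.5289 = 24.9611.

x_1* = 10.5289, x_2* = 24.9611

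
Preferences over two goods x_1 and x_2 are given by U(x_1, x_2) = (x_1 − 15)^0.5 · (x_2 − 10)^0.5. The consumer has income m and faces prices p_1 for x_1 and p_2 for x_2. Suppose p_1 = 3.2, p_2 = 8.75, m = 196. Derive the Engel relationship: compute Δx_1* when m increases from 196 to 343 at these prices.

Δx_1* = 22.9688

Let x_1' = x_1−15, x_2' = x_2−10. MRS = x_2'/x_1' = p_1/p_2.
After buying the subsistence bundle (15, 10), a share 0.5 of the remaining income goes to x_1: x_1* = 15 + 0.5·(m − 15p_1 − 10p_2)/p_1.
Discretionary income = 196 − 15·3.2 − 10·8.75 = 60.5; x_1* = 15 + 0.5·60.5/3.2 = 24.4531.
At m' = 343: x_1* = 47.4219. Change: 47.4219 − 24.4531 = 22.9688.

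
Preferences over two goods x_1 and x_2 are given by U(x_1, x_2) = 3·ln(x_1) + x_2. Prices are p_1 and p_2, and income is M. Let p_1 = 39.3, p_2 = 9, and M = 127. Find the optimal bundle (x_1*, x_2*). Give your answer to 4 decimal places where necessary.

x_1* = 0.687, x_2* = 11.1111

MU_x_1 = 3/x_1, MU_x_2 = 1. Tangency: 3/x_1 = p_1/p_2.
So x_1*(p_1,p_2) = 3·p_2/p_1, independent of income; and x_2* = (M − 3·p_2)/p_2.
At the given prices: x_1* = 3·9/39.3 = 0.687, and x_2* = 11.1111.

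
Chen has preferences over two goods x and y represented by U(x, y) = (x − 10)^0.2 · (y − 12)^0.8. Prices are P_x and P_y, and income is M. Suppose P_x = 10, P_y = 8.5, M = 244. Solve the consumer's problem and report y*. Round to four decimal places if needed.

y* = 15.9529

Let x' = x−10, y' = y−12. MRS = (1/4)·y'/x' = P_x/P_y.
After buying the subsistence bundle (10, 12), a share 0.2 of the remaining income goes to x: x* = 10 + 0.2·(M − 10P_x − 12P_y)/P_x.
Discretionary income = 244 − 10·10 − 12·8.5 = 42; y* = 12 + 0.8·42/8.5 = 15.9529.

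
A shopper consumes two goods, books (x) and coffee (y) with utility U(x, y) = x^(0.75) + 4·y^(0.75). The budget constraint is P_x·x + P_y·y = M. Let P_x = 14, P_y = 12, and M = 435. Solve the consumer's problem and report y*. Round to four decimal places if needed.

Numerically y/x = 474.271605, so x* = 435/(14 + 12·474.271605) = 0.0762 and y* = 474.271605·0.0762 = 36.161.

y* = 36.161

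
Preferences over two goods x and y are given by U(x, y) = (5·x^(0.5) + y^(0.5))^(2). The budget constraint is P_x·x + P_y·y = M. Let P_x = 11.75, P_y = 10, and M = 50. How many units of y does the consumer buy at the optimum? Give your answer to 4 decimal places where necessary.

y* = 0.2245

Substitute y = (y/x)·x into the budget: x* = M/(P_x + P_y·(y/x)).
Numerically y/x = 0.055225, so x* = 50/(11.75 + 10·0.055225) = 4.0643 and y* = 0.055225·4.0643 = 0.2245.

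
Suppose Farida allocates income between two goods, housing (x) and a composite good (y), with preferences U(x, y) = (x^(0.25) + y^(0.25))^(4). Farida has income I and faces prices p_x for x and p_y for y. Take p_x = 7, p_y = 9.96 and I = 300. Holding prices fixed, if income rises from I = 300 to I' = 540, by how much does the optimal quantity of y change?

Δy* = 11.3408

MRS = MU_x/MU_y = (y/x)^(0.75). Set equal to p_x/p_y.
Solve for the ratio: y/x = [p_x/p_y]^(4/3).
With the ratio pinned down, the budget gives x* = I/(p_x + p_y·(y/x)) and y* = (y/x)·x*.
Numerically y/x = 0.624863, so x* = 300/(7 + 9.96·0.624863) = 22.6866 and y* = 0.624863·22.6866 = 14.1761.
At I' = 540: y* = 25.5169. Change: 25.5169 − 14.1761 = 11.3408.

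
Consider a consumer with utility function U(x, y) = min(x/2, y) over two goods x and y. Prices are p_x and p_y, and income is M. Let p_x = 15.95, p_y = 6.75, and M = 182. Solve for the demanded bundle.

With perfect complements, no substitution: consume in ratio x:y = 2:1.
Budget: p_x·x + p_y·(1/2)·x = M, so (2·p_x + p_y)·x = 2·M.
Demand: x*(p_x,p_y,M) = 2·M/(2·p_x + p_y), y* = M/(2·p_x + p_y).
Here 2·15.95 + 6.75 = 38.65, giving x* = 9.4179 and y* = 4.7089.

x* = 9.4179, y* = 4.7089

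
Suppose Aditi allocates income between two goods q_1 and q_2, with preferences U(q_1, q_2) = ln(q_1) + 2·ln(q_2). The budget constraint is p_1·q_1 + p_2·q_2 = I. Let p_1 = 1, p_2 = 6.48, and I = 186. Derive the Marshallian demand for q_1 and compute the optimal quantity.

Tangency: MRS = (1/2)·q_2/q_1 = p_1/p_2.
So p_2·q_2 = 2·p_1·q_1; combined with the budget, a share 1/3 of income goes to q_1.
Demand: q_1*(p_1,p_2,I) = 1/3·I/p_1 and q_2* = 2/3·I/p_2.
At p_1=1, p_2=6.48, I=186: q_1* = 1/3·186/1 = 62.

q_1* = 62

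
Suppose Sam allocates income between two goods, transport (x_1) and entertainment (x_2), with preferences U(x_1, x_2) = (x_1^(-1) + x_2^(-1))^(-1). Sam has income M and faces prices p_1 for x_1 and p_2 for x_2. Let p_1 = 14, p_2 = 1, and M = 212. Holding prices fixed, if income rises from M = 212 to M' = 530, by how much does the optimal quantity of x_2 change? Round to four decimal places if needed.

Δx_2* = 67.0652

Substitute x_2 = (x_2/x_1)·x_1 into the budget: x_1* = M/(p_1 + p_2·(x_2/x_1)).
Numerically x_2/x_1 = 3.741657, so x_1* = 212/(14 + 1·3.741657) = 11.9493 and x_2* = 3.741657·11.9493 = 44.7101.
At M' = 530: x_2* = 111.7753. Change: 111.7753 − 44.7101 = 67.0652.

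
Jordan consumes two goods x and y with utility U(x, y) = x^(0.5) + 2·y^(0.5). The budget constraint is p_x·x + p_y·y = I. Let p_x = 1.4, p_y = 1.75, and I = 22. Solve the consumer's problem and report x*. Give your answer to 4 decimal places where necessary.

x* = 3.7415

MRS = MU_x/MU_y = (1/2)·(y/x)^(0.5). Set equal to p_x/p_y.
Hence y/x = (2·p_x/p_y)^(1/(0.5)), i.e. raised to the 2 power.
Substitute y = (y/x)·x into the budget: x* = I/(p_x + p_y·(y/x)).
Numerically y/x = 2.56, so x* = 22/(1.4 + 1.75·2.56) = 3.7415.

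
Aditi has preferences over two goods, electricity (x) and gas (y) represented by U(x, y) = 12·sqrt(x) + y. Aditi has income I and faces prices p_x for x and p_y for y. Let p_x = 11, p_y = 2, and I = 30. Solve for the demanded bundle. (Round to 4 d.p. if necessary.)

MU_x = 6/√x, MU_y = 1. Tangency: 6/√x = p_x/p_y.
Solve: √x = 6·p_y/p_x, so x*(p_x,p_y) = (6·p_y/p_x)², and y* = (I − p_x·x*)/p_y.
Plugging in: x* = (6·2/11)² = 1.1901, y* = 8.4545.

x* = 1.1901, y* = 8.4545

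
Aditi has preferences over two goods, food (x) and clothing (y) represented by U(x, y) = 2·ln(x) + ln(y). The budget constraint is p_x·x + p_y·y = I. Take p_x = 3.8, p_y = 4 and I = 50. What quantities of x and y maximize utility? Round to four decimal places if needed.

x* = 8.7719, y* = 4.1667

MU_x/MU_y = (2·y)/(x); tangency sets this equal to p_x/p_y.
Rearranging, p_y·y = (1/2)·p_x·x. Substituting into the budget gives p_x·x·(1 + (1/2)) = I.
Demand: x*(p_x,p_y,I) = 2/3·I/p_x and y* = 1/3·I/p_y.
At p_x=3.8, p_y=4, I=50: x* = 2/3·50/3.8 = 8.7719, y* = 4.1667.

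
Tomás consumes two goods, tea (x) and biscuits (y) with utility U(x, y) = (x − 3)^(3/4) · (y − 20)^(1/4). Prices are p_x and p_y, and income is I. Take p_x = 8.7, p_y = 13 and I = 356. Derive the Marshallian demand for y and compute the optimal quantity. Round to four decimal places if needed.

This is Cobb-Douglas in (x−3, y−20): tangency gives 0.75·p_y·(y−20) = 0.25·p_x·(x−3).
Substituting into the budget: x* = 3 + 0.75·(I − 3·p_x − 20·p_y)/p_x, and y* = 20 + 0.25·(…)/p_y.
Discretionary income = 356 − 3·8.7 − 20·13 = 69.9; y* = 20 + 0.25·69.9/13 = 21.3442.

y* = 21.3442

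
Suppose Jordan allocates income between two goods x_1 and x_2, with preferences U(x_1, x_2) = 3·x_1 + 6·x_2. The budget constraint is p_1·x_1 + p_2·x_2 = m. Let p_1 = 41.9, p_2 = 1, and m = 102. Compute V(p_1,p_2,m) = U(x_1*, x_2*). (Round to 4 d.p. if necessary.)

Linear utility — the consumer picks whichever good has higher MU/price: 3/41.9 = 0.0716 vs 6/1 = 6.
x_2 gives more utility per dollar, so spend all income on x_2: x_2* = m/p_2, x_1* = 0.
Numerically: x_1* = 0, x_2* = 102.
Utility at the optimum: U(0, 102) = 612.

V = 612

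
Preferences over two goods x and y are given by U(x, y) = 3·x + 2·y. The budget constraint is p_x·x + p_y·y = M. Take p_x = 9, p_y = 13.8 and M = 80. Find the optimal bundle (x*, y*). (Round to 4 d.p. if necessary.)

x* = 8.8889, y* = 0

Linear utility — the consumer picks whichever good has higher MU/price: 3/9 = 0.3333 vs 2/13.8 = 0.1449.
x gives more utility per dollar, so spend all income on x: x* = M/p_x, y* = 0.
Numerically: x* = 8.8889, y* = 0.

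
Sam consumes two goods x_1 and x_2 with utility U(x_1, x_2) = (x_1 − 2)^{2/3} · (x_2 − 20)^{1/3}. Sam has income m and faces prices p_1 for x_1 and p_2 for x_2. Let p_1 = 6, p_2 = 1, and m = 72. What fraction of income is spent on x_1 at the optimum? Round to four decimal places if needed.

share on x_1 = 0.537

This is Cobb-Douglas in (x_1−2, x_2−20): tangency gives 2/3·p_2·(x_2−20) = 1/3·p_1·(x_1−2).
Substituting into the budget: x_1* = 2 + 2/3·(m − 2·p_1 − 20·p_2)/p_1, and x_2* = 20 + 1/3·(…)/p_2.
Discretionary income = 72 − 2·6 − 20·1 = 40; x_1* = 2 + 2/3·40/6 = 6.4444; x_2* = 20 + 1/3·40/1 = 33.3333.
Expenditure on x_1: 6·6.4444 = 38.6667; share = 0.537.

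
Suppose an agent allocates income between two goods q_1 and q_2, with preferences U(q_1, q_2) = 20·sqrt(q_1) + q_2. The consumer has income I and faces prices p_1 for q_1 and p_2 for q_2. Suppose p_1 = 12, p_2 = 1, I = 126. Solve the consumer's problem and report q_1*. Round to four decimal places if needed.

q_1* = 0.6944

MU_q_1 = 10/√q_1, MU_q_2 = 1. Tangency: 10/√q_1 = p_1/p_2.
Thus q_1* = (10·p_2/p_1)² — independent of I — with the rest of income spent on q_2.
Plugging in: q_1* = (10·1/12)² = 0.6944.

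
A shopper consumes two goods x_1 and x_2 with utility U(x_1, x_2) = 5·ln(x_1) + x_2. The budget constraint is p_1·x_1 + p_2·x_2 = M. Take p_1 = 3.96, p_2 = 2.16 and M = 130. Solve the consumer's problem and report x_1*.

x_1* = 2.7273

At the given prices: x_1* = 5·2.16/3.96 = 2.7273.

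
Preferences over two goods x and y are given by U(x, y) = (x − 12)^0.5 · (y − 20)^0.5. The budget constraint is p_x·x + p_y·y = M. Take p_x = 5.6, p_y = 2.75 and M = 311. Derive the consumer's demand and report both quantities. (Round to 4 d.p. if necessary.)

x* = 28.8571, y* = 54.3273

Let x' = x−12, y' = y−20. MRS = y'/x' = p_x/p_y.
Substituting into the budget: x* = 12 + 0.5·(M − 12·p_x − 20·p_y)/p_x, and y* = 20 + 0.5·(…)/p_y.
Discretionary income = 311 − 12·5.6 − 20·2.75 = 188.8; x* = 12 + 0.5·188.8/5.6 = 28.8571; y* = 20 + 0.5·188.8/2.75 = 54.3273.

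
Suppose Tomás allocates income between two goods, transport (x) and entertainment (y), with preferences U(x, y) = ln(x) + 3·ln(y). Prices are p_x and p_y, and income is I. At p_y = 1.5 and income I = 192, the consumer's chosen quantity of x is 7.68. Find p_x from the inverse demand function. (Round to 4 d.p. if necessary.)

MU_x/MU_y = (y)/(3·x); tangency sets this equal to p_x/p_y.
Rearranging, p_y·y = 3·p_x·x. Substituting into the budget gives p_x·x·(1 + 3) = I.
Demand: x*(p_x,p_y,I) = 0.25·I/p_x and y* = 0.75·I/p_y.
Set x* = 7.68 in the demand function and solve for p_x: p_x = 6.25.

p_x = 6.25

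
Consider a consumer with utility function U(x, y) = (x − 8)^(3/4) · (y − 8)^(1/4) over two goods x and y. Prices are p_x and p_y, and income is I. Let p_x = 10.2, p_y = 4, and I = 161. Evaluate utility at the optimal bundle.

V = 3.3465

MRS = 3·(y−8)/(x−8). Tangency with p_x/p_y gives y−8 = (1/3)·(p_x/p_y)·(x−8).
After buying the subsistence bundle (8, 8), a share 0.75 of the remaining income goes to x: x* = 8 + 0.75·(I − 8p_x − 8p_y)/p_x.
Discretionary income = 161 − 8·10.2 − 8·4 = 47.4; x* = 8 + 0.75·47.4/10.2 = 11.4853; y* = 8 + 0.25·47.4/4 = 10.9625.
Utility at the optimum: U(11.4853, 10.9625) = 3.3465.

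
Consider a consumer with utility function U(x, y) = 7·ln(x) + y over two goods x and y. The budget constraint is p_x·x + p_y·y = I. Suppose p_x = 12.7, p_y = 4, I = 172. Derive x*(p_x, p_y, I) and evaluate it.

x* = 2.2047

Set MRS = p_x/p_y: (7/x)/1 = p_x/p_y.
So x*(p_x,p_y) = 7·p_y/p_x, independent of income; and y* = (I − 7·p_y)/p_y.
At the given prices: x* = 7·4/12.7 = 2.2047.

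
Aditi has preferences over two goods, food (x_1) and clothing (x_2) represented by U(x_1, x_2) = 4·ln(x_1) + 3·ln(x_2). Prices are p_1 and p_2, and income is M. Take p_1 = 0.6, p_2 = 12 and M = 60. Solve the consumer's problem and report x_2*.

MU_x_1/MU_x_2 = (4·x_2)/(3·x_1); tangency sets this equal to p_1/p_2.
So 4·p_2·x_2 = 3·p_1·x_1; combined with the budget, a share 4/7 of income goes to x_1.
Demand: x_1*(p_1,p_2,M) = 4/7·M/p_1 and x_2* = 3/7·M/p_2.
At p_1=0.6, p_2=12, M=60: x_2* = 3/7·60/12 = 2.1429.

x_2* = 2.1429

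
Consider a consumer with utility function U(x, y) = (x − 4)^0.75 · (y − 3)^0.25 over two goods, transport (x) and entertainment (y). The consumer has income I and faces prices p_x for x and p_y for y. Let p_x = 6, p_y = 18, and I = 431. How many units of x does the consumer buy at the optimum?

MRS = 3·(y−3)/(x−4). Tangency with p_x/p_y gives y−3 = (1/3)·(p_x/p_y)·(x−4).
Substituting into the budget: x* = 4 + 0.75·(I − 4·p_x − 3·p_y)/p_x, and y* = 3 + 0.25·(…)/p_y.
Discretionary income = 431 − 4·6 − 3·18 = 353; x* = 4 + 0.75·353/6 = 48.125.

x* = 48.125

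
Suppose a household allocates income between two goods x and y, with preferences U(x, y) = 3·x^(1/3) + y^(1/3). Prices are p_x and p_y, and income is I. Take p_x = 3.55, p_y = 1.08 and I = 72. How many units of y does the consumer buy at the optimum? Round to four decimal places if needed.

Substitute y = (y/x)·x into the budget: x* = I/(p_x + p_y·(y/x)).
Numerically y/x = 1.146899, so x* = 72/(3.55 + 1.08·1.146899) = 15.0356 and y* = 1.146899·15.0356 = 17.2443.

y* = 17.2443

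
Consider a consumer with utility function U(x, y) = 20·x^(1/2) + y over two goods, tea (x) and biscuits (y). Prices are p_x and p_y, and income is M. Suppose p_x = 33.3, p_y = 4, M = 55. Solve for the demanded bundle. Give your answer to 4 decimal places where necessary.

x* = 1.4429, y* = 1.738

Utility is quasi-linear in y; the FOC for x is 10/√x = p_x/p_y.
Solve: √x = 10·p_y/p_x, so x*(p_x,p_y) = (10·p_y/p_x)², and y* = (M − p_x·x*)/p_y.
Plugging in: x* = (10·4/33.3)² = 1.4429, y* = 1.738.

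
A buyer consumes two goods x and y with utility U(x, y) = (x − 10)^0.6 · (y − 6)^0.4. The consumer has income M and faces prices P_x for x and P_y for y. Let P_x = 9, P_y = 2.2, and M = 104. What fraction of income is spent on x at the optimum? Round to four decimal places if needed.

share on x = 0.87

MRS = (3/2)·(y−6)/(x−10). Tangency with P_x/P_y gives y−6 = (2/3)·(P_x/P_y)·(x−10).
After buying the subsistence bundle (10, 6), a share 0.6 of the remaining income goes to x: x* = 10 + 0.6·(M − 10P_x − 6P_y)/P_x.
Discretionary income = 104 − 10·9 − 6·2.2 = 0.8; x* = 10 + 0.6·0.8/9 = 10.0533; y* = 6 + 0.4·0.8/2.2 = 6.1455.
Expenditure on x: 9·10.0533 = 90.48; share = 0.87.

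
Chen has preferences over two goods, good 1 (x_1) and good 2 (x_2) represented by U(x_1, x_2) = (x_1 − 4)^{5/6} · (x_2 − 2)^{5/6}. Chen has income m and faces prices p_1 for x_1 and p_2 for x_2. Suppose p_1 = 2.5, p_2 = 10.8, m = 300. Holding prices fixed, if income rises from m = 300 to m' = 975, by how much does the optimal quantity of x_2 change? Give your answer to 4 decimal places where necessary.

Δx_2* = 31.25

After buying the subsistence bundle (4, 2), a share 0.5 of the remaining income goes to x_1: x_1* = 4 + 0.5·(m − 4p_1 − 2p_2)/p_1.
Discretionary income = 300 − 4·2.5 − 2·10.8 = 268.4; x_2* = 2 + 0.5·268.4/10.8 = 14.4259.
At m' = 975: x_2* = 45.6759. Change: 45.6759 − 14.4259 = 31.25.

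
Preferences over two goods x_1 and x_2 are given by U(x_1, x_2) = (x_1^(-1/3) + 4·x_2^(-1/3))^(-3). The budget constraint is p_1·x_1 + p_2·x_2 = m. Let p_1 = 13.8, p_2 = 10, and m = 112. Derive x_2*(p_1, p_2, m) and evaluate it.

x_2* = 8.0972

MU_x_1 ∝ x_1^(-4/3), MU_x_2 ∝ 4·x_2^(-4/3), so MRS = (1/4)·(x_2/x_1)^(4/3) = p_1/p_2.
Solve for the ratio: x_2/x_1 = [4·p_1/p_2]^(0.75).
Substitute x_2 = (x_2/x_1)·x_1 into the budget: x_1* = m/(p_1 + p_2·(x_2/x_1)).
Numerically x_2/x_1 = 3.601259, so x_1* = 112/(13.8 + 10·3.601259) = 2.2484 and x_2* = 3.601259·2.2484 = 8.0972.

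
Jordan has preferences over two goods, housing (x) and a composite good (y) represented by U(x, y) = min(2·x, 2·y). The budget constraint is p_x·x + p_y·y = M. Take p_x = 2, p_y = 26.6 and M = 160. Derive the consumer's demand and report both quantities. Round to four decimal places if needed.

Leontief preferences: the optimum is at the kink where x/2 = y/2, i.e. y = x.
Budget: p_x·x + p_y·x = M, so (2·p_x + 2·p_y)·x = 2·M.
Demand: x*(p_x,p_y,M) = 2·M/(2·p_x + 2·p_y), y* = 2·M/(2·p_x + 2·p_y).
Here 2·2 + 2·26.6 = 57.2, giving x* = 5.5944 and y* = 5.5944.

x* = 5.5944, y* = 5.5944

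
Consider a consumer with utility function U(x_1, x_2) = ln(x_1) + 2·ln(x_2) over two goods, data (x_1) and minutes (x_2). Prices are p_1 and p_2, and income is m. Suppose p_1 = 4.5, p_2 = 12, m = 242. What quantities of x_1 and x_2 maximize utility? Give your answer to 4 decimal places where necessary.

The MRS is (1/2)·x_2/x_1. Set MRS = p_1/p_2.
Rearranging, p_2·x_2 = 2·p_1·x_1. Substituting into the budget gives p_1·x_1·(1 + 2) = m.
Demand: x_1*(p_1,p_2,m) = 1/3·m/p_1 and x_2* = 2/3·m/p_2.
At p_1=4.5, p_2=12, m=242: x_1* = 1/3·242/4.5 = 17.9259, x_2* = 13.4444.

x_1* = 17.9259, x_2* = 13.4444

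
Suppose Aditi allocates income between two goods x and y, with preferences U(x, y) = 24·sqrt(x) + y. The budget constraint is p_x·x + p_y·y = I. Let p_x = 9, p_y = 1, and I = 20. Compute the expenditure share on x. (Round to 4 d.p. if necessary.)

share on x = 0.8

Utility is quasi-linear in y; the FOC for x is 12/√x = p_x/p_y.
Thus x* = (12·p_y/p_x)² — independent of I — with the rest of income spent on y.
Plugging in: x* = (12·1/9)² = 1.7778, y* = 4.
Expenditure on x: 9·1.7778 = 16; share = 0.8.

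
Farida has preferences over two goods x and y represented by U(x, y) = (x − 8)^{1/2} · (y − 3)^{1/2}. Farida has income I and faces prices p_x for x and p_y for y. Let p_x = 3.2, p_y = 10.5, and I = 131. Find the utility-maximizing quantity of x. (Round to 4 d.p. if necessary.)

Discretionary income = 131 − 8·3.2 − 3·10.5 = 73.9; x* = 8 + 0.5·73.9/3.2 = 19.5469.

x* = 19.5469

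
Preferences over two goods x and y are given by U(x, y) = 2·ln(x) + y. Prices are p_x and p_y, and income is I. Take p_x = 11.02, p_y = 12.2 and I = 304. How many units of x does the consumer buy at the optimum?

x* = 2.2142

MU_x = 2/x, MU_y = 1. Tangency: 2/x = p_x/p_y.
So x*(p_x,p_y) = 2·p_y/p_x, independent of income; and y* = (I − 2·p_y)/p_y.
At the given prices: x* = 2·12.2/11.02 = 2.2142.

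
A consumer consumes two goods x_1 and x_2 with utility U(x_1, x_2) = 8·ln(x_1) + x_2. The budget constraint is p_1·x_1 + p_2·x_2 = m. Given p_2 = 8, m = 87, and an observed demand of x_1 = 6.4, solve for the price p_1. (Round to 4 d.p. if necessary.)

MU_x_1 = 8/x_1, MU_x_2 = 1. Tangency: 8/x_1 = p_1/p_2.
So x_1*(p_1,p_2) = 8·p_2/p_1, independent of income; and x_2* = (m − 8·p_2)/p_2.
Set x_1* = 6.4 in the demand function and solve for p_1: p_1 = 10.

p_1 = 10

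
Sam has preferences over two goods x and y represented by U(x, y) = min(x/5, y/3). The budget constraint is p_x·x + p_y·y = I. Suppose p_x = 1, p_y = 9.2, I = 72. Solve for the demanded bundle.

x* = 11.0429, y* = 6.6258

With perfect complements, no substitution: consume in ratio x:y = 5:3.
Budget: p_x·x + p_y·(3/5)·x = I, so (5·p_x + 3·p_y)·x = 5·I.
Demand: x*(p_x,p_y,I) = 5·I/(5·p_x + 3·p_y), y* = 3·I/(5·p_x + 3·p_y).
Here 5·1 + 3·9.2 = 32.6, giving x* = 11.0429 and y* = 6.6258.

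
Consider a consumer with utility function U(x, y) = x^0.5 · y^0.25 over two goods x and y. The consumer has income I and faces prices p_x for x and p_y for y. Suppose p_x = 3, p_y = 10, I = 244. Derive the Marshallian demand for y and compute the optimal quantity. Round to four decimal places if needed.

MU_x/MU_y = (0.5·y)/(0.25·x); tangency sets this equal to p_x/p_y.
So 0.5·p_y·y = 0.25·p_x·x; combined with the budget, a share 2/3 of income goes to x.
Demand: x*(p_x,p_y,I) = 2/3·I/p_x and y* = 1/3·I/p_y.
At p_x=3, p_y=10, I=244: y* = 1/3·244/10 = 8.1333.

y* = 8.1333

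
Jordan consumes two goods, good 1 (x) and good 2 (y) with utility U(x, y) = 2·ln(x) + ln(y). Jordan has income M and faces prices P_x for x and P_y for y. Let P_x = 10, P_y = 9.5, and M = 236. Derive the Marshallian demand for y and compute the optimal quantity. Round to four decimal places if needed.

y* = 8.2807

Demand: x*(P_x,P_y,M) = 2/3·M/P_x and y* = 1/3·M/P_y.
At P_x=10, P_y=9.5, M=236: y* = 1/3·236/9.5 = 8.2807.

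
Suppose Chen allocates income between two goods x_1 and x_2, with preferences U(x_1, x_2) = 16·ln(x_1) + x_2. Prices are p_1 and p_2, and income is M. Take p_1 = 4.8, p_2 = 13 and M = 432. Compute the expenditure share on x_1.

Set MRS = p_1/p_2: (16/x_1)/1 = p_1/p_2.
So x_1*(p_1,p_2) = 16·p_2/p_1, independent of income; and x_2* = (M − 16·p_2)/p_2.
At the given prices: x_1* = 16·13/4.8 = 43.3333, and x_2* = 17.2308.
Expenditure on x_1: 4.8·43.3333 = 208; share = 0.4815.

share on x_1 = 0.4815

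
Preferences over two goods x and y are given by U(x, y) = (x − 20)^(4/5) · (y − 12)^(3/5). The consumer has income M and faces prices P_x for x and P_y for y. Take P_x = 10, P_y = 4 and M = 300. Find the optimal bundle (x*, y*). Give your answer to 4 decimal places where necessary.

x* = 22.9714, y* = 17.5714

MRS = (4/3)·(y−12)/(x−20). Tangency with P_x/P_y gives y−12 = (3/4)·(P_x/P_y)·(x−20).
Substituting into the budget: x* = 20 + 4/7·(M − 20·P_x − 12·P_y)/P_x, and y* = 12 + 3/7·(…)/P_y.
Discretionary income = 300 − 20·10 − 12·4 = 52; x* = 20 + 4/7·52/10 = 22.9714; y* = 12 + 3/7·52/4 = 17.5714.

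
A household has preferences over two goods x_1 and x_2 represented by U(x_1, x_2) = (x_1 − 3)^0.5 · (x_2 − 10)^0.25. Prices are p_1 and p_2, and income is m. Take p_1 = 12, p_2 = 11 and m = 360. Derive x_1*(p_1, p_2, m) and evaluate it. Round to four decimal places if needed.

x_1* = 14.8889

Let x_1' = x_1−3, x_2' = x_2−10. MRS = 2·x_2'/x_1' = p_1/p_2.
Substituting into the budget: x_1* = 3 + 2/3·(m − 3·p_1 − 10·p_2)/p_1, and x_2* = 10 + 1/3·(…)/p_2.
Discretionary income = 360 − 3·12 − 10·11 = 214; x_1* = 3 + 2/3·214/12 = 14.8889.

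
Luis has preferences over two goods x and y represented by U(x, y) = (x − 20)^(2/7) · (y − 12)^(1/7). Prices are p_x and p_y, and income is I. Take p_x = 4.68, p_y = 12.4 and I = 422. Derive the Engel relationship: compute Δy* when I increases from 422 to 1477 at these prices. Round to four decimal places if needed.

MRS = 2·(y−12)/(x−20). Tangency with p_x/p_y gives y−12 = (1/2)·(p_x/p_y)·(x−20).
Substituting into the budget: x* = 20 + 2/3·(I − 20·p_x − 12·p_y)/p_x, and y* = 12 + 1/3·(…)/p_y.
Discretionary income = 422 − 20·4.68 − 12·12.4 = 179.6; y* = 12 + 1/3·179.6/12.4 = 16.828.
At I' = 1477: y* = 45.1882. Change: 45.1882 − 16.828 = 28.3602.

Δy* = 28.3602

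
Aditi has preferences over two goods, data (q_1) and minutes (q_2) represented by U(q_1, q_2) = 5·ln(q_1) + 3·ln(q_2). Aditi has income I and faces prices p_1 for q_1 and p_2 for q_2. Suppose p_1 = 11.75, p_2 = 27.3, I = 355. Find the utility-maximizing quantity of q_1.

MU_q_1/MU_q_2 = (5·q_2)/(3·q_1); tangency sets this equal to p_1/p_2.
So 5·p_2·q_2 = 3·p_1·q_1; combined with the budget, a share 0.625 of income goes to q_1.
Demand: q_1*(p_1,p_2,I) = 0.625·I/p_1 and q_2* = 0.375·I/p_2.
At p_1=11.75, p_2=27.3, I=355: q_1* = 0.625·355/11.75 = 18.883.

q_1* = 18.883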